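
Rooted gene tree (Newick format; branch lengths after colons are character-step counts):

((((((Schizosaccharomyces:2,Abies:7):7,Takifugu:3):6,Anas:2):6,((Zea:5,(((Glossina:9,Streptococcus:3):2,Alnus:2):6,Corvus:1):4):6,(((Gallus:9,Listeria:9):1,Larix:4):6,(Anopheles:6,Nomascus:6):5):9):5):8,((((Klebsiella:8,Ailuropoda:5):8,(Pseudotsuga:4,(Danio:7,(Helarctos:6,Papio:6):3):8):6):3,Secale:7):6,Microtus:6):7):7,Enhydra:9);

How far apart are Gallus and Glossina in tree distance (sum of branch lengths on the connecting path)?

52

The path runs Gallus → … → MRCA → … → Glossina; the MRCA is the node subtending ((Zea,(((Glossina,Streptococcus),Alnus),Corvus)),(((Gallus,Listeria),Larix),(Anopheles,Nomascus))).
Branch lengths along that path: 9 + 1 + 6 + 9 + 6 + 4 + 6 + 2 + 9 = 52.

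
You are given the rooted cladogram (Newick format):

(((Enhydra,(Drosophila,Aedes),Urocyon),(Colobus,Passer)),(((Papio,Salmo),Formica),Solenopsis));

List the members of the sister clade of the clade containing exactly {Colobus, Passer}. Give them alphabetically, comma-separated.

The clade containing exactly {Colobus, Passer} attaches to the tree at the node subtending ((Enhydra,(Drosophila,Aedes),Urocyon),(Colobus,Passer)).
The other lineage descending from that same node — the sister group — is (Enhydra,(Drosophila,Aedes),Urocyon); its 4 tips in alphabetical order are the answer.

Aedes, Drosophila, Enhydra, Urocyon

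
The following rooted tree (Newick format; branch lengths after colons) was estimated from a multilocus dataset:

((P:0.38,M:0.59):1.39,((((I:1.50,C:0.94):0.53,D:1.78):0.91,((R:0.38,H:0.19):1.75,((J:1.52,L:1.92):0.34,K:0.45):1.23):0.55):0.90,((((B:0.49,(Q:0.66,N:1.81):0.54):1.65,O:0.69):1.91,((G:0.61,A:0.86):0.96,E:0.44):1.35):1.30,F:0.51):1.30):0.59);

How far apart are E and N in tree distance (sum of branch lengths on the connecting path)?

7.70

The path runs E → … → MRCA → … → N; the MRCA is the node subtending (((B,(Q,N)),O),((G,A),E)).
Branch lengths along that path: 0.44 + 1.35 + 1.91 + 1.65 + 0.54 + 1.81 = 7.70.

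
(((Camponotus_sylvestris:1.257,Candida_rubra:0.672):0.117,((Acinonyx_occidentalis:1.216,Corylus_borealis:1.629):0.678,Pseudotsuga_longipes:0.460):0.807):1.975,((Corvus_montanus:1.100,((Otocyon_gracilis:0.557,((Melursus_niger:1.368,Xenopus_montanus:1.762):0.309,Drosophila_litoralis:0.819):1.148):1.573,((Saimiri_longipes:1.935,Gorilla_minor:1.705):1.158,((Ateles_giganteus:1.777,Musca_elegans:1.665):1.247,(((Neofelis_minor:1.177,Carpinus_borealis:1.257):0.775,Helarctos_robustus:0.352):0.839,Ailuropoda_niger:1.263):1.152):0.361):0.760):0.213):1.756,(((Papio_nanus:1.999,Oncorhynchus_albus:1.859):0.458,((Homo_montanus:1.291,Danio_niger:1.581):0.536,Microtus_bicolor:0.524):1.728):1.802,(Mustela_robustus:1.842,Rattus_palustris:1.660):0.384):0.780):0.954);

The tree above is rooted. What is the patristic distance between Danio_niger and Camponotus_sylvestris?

10.730

The path runs Danio_niger → … → MRCA → … → Camponotus_sylvestris; the MRCA is the root of the tree.
Branch lengths along that path: 1.581 + 0.536 + 1.728 + 1.802 + 0.780 + 0.954 + 1.975 + 0.117 + 1.257 = 10.730.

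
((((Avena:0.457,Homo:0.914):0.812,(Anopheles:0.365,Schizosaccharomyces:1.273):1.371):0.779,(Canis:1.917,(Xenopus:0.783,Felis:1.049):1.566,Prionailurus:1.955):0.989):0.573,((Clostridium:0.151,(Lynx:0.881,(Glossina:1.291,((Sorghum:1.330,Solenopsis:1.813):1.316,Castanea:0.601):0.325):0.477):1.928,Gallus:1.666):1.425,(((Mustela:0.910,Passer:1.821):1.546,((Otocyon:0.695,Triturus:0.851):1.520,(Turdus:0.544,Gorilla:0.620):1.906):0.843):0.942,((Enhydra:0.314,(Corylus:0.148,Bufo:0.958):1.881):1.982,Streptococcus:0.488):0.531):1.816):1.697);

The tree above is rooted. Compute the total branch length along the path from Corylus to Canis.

11.534

The path runs Corylus → … → MRCA → … → Canis; the MRCA is the root of the tree.
Branch lengths along that path: 0.148 + 1.881 + 1.982 + 0.531 + 1.816 + 1.697 + 0.573 + 0.989 + 1.917 = 11.534.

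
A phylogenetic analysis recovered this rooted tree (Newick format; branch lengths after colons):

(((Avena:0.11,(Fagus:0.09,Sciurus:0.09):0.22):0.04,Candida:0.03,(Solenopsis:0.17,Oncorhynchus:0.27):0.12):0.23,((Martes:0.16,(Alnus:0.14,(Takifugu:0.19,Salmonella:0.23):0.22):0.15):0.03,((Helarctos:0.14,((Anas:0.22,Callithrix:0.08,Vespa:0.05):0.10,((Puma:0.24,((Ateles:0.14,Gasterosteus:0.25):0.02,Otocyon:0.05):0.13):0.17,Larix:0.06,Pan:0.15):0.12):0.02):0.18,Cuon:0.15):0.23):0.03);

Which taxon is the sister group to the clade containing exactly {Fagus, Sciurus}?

The clade containing exactly {Fagus, Sciurus} attaches to the tree at the node subtending (Avena,(Fagus,Sciurus)).
The other lineage descending from that same node — the sister group — is the single tip Avena.

Avena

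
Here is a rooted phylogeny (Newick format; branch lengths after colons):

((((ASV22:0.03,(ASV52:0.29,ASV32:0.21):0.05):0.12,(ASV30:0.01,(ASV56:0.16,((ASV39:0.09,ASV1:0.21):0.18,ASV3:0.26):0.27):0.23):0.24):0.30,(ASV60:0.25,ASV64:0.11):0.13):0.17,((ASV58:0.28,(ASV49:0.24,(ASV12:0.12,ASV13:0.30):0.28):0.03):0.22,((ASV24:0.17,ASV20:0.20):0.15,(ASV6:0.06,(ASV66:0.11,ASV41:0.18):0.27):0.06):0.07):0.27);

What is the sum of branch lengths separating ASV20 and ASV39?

2.17

The path runs ASV20 → … → MRCA → … → ASV39; the MRCA is the root of the tree.
Branch lengths along that path: 0.20 + 0.15 + 0.07 + 0.27 + 0.17 + 0.30 + 0.24 + 0.23 + 0.27 + 0.18 + 0.09 = 2.17.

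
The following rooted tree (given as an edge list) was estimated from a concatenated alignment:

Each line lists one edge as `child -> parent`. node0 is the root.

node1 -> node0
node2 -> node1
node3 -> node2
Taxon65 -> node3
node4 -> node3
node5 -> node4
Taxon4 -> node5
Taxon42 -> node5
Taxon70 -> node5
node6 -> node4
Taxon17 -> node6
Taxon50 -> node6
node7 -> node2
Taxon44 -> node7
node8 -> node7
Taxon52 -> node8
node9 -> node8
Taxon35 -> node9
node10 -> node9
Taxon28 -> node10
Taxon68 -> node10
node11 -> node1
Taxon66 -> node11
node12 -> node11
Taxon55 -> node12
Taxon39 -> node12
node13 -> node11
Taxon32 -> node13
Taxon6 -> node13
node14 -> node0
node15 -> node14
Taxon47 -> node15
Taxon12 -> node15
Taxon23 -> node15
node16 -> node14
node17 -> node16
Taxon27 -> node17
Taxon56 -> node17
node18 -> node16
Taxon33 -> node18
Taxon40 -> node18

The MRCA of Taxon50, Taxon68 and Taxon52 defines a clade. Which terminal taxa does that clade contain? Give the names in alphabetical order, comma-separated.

Taxon17, Taxon28, Taxon35, Taxon4, Taxon42, Taxon44, Taxon50, Taxon52, Taxon65, Taxon68, Taxon70

Tracing Taxon50: it sits inside (Taxon17,Taxon50).
Tracing Taxon68: it sits inside (Taxon28,Taxon68).
Tracing Taxon52: it sits inside (Taxon52,(Taxon35,(Taxon28,Taxon68))).
The smallest clade enclosing all 3 is ((Taxon65,((Taxon4,Taxon42,Taxon70),(Taxon17,Taxon50))),(Taxon44,(Taxon52,(Taxon35,(Taxon28,Taxon68))))); the answer is its 11 terminal taxa in alphabetical order.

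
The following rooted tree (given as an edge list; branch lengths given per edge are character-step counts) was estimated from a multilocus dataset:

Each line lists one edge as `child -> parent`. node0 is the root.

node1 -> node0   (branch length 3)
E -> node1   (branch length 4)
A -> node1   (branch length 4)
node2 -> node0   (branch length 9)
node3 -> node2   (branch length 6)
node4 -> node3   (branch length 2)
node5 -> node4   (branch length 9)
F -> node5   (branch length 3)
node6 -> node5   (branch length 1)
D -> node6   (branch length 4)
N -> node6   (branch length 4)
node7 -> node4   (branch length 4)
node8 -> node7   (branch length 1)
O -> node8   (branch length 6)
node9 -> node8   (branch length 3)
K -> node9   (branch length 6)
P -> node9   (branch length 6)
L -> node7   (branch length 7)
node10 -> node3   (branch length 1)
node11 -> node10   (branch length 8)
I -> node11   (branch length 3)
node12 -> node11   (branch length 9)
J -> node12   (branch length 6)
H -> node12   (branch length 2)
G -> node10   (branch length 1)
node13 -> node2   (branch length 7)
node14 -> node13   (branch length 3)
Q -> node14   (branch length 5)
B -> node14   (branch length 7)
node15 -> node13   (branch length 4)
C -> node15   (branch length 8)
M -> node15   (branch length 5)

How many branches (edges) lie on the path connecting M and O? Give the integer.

8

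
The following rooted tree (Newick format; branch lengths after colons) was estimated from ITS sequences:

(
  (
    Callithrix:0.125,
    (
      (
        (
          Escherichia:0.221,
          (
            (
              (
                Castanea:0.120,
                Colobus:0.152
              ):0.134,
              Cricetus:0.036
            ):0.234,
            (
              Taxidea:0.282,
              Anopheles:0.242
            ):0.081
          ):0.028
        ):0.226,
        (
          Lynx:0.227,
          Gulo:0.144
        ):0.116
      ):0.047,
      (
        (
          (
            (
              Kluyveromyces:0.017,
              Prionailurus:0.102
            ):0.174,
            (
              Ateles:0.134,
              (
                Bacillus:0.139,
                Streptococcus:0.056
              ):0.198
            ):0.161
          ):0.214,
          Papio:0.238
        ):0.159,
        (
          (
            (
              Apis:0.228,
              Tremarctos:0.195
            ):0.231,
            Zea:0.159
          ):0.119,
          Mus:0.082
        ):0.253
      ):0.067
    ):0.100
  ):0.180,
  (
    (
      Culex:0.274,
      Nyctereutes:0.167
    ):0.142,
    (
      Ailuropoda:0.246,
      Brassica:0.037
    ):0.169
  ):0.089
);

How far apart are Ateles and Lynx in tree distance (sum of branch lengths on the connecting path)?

1.125

The path runs Ateles → … → MRCA → … → Lynx; the MRCA is the node subtending (((Escherichia,(((Castanea,Colobus),Cricetus),(Taxidea,Anopheles))),(Lynx,Gulo)),((((Kluyveromyces,Prionailurus),(Ateles,(Bacillus,Streptococcus))),Papio),(((Apis,Tremarctos),Zea),Mus))).
Branch lengths along that path: 0.134 + 0.161 + 0.214 + 0.159 + 0.067 + 0.047 + 0.116 + 0.227 = 1.125.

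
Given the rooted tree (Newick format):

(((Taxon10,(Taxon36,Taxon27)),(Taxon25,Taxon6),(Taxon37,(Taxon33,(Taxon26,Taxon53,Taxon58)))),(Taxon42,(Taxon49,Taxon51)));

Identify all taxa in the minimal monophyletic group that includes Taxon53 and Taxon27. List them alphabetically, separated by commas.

Taxon10, Taxon25, Taxon26, Taxon27, Taxon33, Taxon36, Taxon37, Taxon53, Taxon58, Taxon6

Tracing Taxon53: it sits inside (Taxon26,Taxon53,Taxon58).
Tracing Taxon27: it sits inside (Taxon36,Taxon27).
The smallest clade enclosing both is ((Taxon10,(Taxon36,Taxon27)),(Taxon25,Taxon6),(Taxon37,(Taxon33,(Taxon26,Taxon53,Taxon58)))); the answer is its 10 terminal taxa in alphabetical order.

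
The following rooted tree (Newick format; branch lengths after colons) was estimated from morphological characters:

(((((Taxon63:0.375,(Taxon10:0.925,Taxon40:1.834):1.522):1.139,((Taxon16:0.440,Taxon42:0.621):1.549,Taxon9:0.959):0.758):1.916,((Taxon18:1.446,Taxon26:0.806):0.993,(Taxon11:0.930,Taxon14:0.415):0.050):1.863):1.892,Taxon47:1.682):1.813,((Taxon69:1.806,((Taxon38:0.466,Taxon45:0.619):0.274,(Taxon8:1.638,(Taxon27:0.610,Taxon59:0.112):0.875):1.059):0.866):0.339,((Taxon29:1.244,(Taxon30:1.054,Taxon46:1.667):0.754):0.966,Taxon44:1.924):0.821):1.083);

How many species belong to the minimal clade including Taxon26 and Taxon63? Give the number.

The MRCA of Taxon26 and Taxon63 is the node subtending (((Taxon63,(Taxon10,Taxon40)),((Taxon16,Taxon42),Taxon9)),((Taxon18,Taxon26),(Taxon11,Taxon14))).
That clade contains 10 terminal taxa: Taxon10, Taxon11, Taxon14, Taxon16, Taxon18, Taxon26, Taxon40, Taxon42, Taxon63, Taxon9.

10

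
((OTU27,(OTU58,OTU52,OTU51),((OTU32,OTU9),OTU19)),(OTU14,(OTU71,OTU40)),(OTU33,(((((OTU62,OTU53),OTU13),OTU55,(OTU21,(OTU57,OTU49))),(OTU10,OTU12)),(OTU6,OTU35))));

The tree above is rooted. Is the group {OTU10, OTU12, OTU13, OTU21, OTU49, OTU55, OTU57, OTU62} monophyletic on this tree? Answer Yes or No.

No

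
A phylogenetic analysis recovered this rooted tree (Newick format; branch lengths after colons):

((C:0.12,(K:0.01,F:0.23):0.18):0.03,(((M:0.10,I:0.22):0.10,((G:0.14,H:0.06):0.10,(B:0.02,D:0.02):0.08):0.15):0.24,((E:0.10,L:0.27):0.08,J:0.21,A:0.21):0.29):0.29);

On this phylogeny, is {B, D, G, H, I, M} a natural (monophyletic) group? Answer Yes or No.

The most recent common ancestor of these taxa subtends ((M,I),((G,H),(B,D))).
That clade has exactly 6 tips — every listed taxon and nothing else — so the group is monophyletic.

Yes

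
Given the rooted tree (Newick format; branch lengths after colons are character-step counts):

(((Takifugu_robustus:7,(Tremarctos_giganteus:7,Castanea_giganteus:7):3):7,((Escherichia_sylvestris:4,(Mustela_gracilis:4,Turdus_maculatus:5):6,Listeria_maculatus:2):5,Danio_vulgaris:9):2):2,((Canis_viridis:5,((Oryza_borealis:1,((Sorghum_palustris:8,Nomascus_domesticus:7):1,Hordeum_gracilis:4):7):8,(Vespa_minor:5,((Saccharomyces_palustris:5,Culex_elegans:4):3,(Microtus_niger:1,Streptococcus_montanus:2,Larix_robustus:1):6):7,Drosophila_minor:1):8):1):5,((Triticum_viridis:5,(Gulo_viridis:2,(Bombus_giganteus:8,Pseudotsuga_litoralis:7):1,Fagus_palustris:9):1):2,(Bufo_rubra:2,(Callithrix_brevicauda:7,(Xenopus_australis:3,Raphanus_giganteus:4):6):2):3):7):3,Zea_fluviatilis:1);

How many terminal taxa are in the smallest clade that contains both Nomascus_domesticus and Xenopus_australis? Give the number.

The MRCA of Nomascus_domesticus and Xenopus_australis is the node subtending ((Canis_viridis,((Oryza_borealis,((Sorghum_palustris,Nomascus_domesticus),Hordeum_gracilis)),(Vespa_minor,((Saccharomyces_palustris,Culex_elegans),(Microtus_niger,Streptococcus_montanus,Larix_robustus)),Drosophila_minor))),((Triticum_viridis,(Gulo_viridis,(Bombus_giganteus,Pseudotsuga_litoralis),Fagus_palustris)),(Bufo_rubra,(Callithrix_brevicauda,(Xenopus_australis,Raphanus_giganteus))))).
That clade contains 21 terminal taxa: Bombus_giganteus, Bufo_rubra, Callithrix_brevicauda, Canis_viridis, Culex_elegans, Drosophila_minor, Fagus_palustris, Gulo_viridis, Hordeum_gracilis, Larix_robustus, Microtus_niger, Nomascus_domesticus, Oryza_borealis, Pseudotsuga_litoralis, Raphanus_giganteus, Saccharomyces_palustris, Sorghum_palustris, Streptococcus_montanus, Triticum_viridis, Vespa_minor, Xenopus_australis.

21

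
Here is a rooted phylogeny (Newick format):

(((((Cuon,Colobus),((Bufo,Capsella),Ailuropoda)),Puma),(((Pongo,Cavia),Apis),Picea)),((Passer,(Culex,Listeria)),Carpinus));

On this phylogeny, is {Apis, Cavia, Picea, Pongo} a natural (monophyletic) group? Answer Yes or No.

Yes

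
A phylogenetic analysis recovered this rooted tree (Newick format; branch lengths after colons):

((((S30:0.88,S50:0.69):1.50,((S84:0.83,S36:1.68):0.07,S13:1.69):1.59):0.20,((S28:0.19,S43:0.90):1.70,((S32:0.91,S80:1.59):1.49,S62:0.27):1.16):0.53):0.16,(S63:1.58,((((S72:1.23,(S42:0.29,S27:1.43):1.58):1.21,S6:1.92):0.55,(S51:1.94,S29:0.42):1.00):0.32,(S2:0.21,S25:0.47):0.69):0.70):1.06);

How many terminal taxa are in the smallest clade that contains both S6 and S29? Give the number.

6

The MRCA of S6 and S29 is the node subtending (((S72,(S42,S27)),S6),(S51,S29)).
That clade contains 6 terminal taxa: S27, S29, S42, S51, S6, S72.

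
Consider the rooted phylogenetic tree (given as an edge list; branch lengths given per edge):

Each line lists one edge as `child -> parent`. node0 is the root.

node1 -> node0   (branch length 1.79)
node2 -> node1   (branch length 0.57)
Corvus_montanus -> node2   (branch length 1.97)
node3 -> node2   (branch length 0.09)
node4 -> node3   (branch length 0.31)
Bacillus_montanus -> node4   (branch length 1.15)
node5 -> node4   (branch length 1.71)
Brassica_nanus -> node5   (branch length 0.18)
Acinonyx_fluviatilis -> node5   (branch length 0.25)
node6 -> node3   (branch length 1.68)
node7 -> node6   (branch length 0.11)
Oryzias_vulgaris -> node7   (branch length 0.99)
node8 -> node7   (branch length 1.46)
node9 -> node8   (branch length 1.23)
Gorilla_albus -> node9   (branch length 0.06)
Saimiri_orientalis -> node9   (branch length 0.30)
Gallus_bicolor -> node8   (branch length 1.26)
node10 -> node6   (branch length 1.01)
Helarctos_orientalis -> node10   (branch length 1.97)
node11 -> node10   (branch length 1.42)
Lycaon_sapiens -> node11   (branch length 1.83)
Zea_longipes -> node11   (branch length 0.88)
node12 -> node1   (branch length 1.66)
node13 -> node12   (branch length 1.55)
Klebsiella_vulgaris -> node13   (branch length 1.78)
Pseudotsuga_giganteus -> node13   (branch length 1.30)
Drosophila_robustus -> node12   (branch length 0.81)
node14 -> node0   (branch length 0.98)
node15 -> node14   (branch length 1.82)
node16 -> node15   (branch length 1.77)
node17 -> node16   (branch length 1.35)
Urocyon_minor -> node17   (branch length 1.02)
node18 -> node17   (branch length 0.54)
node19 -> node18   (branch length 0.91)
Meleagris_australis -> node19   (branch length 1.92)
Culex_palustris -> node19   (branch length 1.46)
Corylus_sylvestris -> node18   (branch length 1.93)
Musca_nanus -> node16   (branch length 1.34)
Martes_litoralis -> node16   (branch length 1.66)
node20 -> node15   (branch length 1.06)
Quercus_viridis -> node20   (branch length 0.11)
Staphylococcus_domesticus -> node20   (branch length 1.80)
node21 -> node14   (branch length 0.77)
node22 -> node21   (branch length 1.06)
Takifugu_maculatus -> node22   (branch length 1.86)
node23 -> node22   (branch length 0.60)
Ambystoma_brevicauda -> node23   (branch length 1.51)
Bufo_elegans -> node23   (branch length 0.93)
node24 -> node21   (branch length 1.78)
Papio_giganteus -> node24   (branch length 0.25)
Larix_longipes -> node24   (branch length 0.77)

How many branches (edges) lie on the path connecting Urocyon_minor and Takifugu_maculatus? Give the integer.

7

The MRCA of Urocyon_minor and Takifugu_maculatus is the node subtending ((((Urocyon_minor,((Meleagris_australis,Culex_palustris),Corylus_sylvestris)),Musca_nanus,Martes_litoralis),(Quercus_viridis,Staphylococcus_domesticus)),((Takifugu_maculatus,(Ambystoma_brevicauda,Bufo_elegans)),(Papio_giganteus,Larix_longipes))).
From Urocyon_minor up to that node: 4 branches. From Takifugu_maculatus up to the same node: 3 branches. Total: 4 + 3 = 7.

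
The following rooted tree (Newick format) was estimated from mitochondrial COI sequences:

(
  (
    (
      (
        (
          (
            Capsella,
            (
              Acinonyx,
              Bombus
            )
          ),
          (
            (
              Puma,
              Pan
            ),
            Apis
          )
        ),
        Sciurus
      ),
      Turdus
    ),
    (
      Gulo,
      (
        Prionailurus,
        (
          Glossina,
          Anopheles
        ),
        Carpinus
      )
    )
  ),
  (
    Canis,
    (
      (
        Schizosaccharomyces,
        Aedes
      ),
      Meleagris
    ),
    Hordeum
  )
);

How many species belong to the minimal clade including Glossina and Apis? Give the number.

The MRCA of Glossina and Apis is the node subtending (((((Capsella,(Acinonyx,Bombus)),((Puma,Pan),Apis)),Sciurus),Turdus),(Gulo,(Prionailurus,(Glossina,Anopheles),Carpinus))).
That clade contains 13 terminal taxa: Acinonyx, Anopheles, Apis, Bombus, Capsella, Carpinus, Glossina, Gulo, Pan, Prionailurus, Puma, Sciurus, Turdus.

13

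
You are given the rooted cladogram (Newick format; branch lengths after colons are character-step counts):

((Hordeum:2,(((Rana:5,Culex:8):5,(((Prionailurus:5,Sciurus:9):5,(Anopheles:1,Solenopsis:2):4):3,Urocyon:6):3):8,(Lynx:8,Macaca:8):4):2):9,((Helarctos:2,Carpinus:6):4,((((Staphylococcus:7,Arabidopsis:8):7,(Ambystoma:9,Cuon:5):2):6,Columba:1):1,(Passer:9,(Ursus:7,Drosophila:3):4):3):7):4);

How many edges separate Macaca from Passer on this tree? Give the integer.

8

The MRCA of Macaca and Passer is the root of the tree.
From Macaca up to that node: 4 branches. From Passer up to the same node: 4 branches. Total: 4 + 4 = 8.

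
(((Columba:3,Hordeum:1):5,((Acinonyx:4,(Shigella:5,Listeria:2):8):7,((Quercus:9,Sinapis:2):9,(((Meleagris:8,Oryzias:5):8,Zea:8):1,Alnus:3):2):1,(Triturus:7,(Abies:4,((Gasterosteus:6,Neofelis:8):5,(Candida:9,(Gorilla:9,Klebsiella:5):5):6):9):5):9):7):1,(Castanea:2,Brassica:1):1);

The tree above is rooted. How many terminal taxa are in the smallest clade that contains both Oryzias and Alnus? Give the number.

4

The MRCA of Oryzias and Alnus is the node subtending (((Meleagris,Oryzias),Zea),Alnus).
That clade contains 4 terminal taxa: Alnus, Meleagris, Oryzias, Zea.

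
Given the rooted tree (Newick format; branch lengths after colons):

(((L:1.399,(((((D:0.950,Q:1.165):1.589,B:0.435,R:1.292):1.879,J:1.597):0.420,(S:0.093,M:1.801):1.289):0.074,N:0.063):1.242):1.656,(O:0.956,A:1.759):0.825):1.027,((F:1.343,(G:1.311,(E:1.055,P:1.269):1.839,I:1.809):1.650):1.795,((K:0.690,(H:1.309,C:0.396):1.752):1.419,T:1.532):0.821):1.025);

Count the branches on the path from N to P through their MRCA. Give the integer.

The MRCA of N and P is the root of the tree.
From N up to that node: 4 branches. From P up to the same node: 5 branches. Total: 4 + 5 = 9.

9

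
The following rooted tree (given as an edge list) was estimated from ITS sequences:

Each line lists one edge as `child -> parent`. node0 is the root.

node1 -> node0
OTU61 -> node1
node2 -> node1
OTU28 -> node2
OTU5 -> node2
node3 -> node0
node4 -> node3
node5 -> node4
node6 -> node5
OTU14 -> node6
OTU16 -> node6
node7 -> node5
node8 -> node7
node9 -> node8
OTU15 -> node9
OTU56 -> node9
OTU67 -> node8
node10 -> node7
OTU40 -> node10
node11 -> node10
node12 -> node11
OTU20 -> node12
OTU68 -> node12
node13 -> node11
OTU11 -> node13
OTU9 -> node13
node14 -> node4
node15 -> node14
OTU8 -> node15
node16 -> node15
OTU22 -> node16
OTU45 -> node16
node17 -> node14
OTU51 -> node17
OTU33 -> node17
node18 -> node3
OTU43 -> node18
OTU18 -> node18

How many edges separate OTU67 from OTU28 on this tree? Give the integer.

The MRCA of OTU67 and OTU28 is the root of the tree.
From OTU67 up to that node: 6 branches. From OTU28 up to the same node: 3 branches. Total: 6 + 3 = 9.

9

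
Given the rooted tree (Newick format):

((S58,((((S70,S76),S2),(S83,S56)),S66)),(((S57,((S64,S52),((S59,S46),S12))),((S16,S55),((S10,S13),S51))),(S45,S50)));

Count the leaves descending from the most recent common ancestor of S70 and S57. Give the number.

20

The MRCA of S70 and S57 is the root, so the clade is the entire tree.
That clade contains 20 terminal taxa: S10, S12, S13, S16, S2, S45, S46, S50, S51, S52, S55, S56, S57, S58, S59, S64, S66, S70, S76, S83.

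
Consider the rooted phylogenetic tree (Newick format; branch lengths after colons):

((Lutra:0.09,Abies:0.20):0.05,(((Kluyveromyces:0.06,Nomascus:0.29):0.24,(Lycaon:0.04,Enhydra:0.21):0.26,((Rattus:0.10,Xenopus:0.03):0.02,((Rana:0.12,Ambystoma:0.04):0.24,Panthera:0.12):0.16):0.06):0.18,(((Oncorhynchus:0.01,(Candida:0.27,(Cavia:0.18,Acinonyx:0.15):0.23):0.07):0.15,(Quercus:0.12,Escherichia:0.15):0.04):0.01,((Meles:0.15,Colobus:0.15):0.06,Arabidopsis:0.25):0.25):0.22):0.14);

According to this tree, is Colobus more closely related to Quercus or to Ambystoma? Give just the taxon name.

Quercus

The MRCA of Colobus and Quercus subtends (((Oncorhynchus,(Candida,(Cavia,Acinonyx))),(Quercus,Escherichia)),((Meles,Colobus),Arabidopsis)) (9 taxa).
The MRCA of Colobus and Ambystoma subtends (((Kluyveromyces,Nomascus),(Lycaon,Enhydra),((Rattus,Xenopus),((Rana,Ambystoma),Panthera))),(((Oncorhynchus,(Candida,(Cavia,Acinonyx))),(Quercus,Escherichia)),((Meles,Colobus),Arabidopsis))) (18 taxa).
The first is nested inside the second, so Colobus shares a more recent common ancestor with Quercus.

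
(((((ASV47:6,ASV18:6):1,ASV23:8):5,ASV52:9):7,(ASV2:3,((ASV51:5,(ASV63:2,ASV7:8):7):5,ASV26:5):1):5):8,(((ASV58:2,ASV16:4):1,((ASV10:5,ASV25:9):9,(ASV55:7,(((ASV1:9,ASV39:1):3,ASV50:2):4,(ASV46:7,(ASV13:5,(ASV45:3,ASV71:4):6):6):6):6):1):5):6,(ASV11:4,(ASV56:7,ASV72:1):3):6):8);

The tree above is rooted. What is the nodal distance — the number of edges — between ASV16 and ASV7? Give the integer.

The MRCA of ASV16 and ASV7 is the root of the tree.
From ASV16 up to that node: 4 branches. From ASV7 up to the same node: 6 branches. Total: 4 + 6 = 10.

10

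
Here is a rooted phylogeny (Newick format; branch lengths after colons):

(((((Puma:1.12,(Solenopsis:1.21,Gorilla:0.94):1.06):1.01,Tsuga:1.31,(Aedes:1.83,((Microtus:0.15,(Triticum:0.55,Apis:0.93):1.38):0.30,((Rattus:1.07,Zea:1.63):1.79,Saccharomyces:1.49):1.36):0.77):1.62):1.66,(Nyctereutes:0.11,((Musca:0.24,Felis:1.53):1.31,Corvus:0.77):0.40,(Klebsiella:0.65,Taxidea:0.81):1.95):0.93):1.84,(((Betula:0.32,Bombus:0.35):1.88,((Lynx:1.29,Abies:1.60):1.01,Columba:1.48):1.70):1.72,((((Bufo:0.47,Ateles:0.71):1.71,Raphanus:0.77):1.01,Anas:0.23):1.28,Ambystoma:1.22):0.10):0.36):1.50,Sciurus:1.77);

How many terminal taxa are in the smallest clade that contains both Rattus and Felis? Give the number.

17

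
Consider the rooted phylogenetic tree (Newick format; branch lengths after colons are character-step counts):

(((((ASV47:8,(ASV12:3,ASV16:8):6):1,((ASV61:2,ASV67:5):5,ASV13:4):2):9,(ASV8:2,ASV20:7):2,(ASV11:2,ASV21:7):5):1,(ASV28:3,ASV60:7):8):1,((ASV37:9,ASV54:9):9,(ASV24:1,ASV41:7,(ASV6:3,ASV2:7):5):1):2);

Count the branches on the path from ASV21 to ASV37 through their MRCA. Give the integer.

The MRCA of ASV21 and ASV37 is the root of the tree.
From ASV21 up to that node: 4 branches. From ASV37 up to the same node: 3 branches. Total: 4 + 3 = 7.

7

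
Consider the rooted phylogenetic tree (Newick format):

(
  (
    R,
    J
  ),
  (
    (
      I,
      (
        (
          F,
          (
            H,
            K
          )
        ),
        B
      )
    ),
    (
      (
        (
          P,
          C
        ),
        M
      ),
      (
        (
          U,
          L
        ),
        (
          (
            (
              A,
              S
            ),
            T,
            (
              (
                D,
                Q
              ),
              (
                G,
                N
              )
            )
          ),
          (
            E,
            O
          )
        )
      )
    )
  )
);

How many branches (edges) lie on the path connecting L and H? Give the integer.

The MRCA of L and H is the node subtending ((I,((F,(H,K)),B)),(((P,C),M),((U,L),(((A,S),T,((D,Q),(G,N))),(E,O))))).
From L up to that node: 4 branches. From H up to the same node: 5 branches. Total: 4 + 5 = 9.

9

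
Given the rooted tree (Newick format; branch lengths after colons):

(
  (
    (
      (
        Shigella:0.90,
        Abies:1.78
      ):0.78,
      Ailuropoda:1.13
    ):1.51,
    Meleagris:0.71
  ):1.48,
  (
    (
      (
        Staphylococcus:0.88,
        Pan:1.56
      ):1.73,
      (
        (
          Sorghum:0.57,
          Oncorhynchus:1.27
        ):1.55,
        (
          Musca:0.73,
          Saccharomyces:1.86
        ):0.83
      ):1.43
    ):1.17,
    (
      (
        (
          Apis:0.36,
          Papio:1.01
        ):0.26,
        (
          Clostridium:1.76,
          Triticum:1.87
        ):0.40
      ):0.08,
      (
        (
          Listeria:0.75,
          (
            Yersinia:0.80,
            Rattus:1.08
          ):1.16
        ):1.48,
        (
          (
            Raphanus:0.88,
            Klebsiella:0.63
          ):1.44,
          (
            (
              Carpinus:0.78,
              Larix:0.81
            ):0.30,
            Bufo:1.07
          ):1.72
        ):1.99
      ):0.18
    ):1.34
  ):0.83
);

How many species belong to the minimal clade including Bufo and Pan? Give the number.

The MRCA of Bufo and Pan is the node subtending (((Staphylococcus,Pan),((Sorghum,Oncorhynchus),(Musca,Saccharomyces))),(((Apis,Papio),(Clostridium,Triticum)),((Listeria,(Yersinia,Rattus)),((Raphanus,Klebsiella),((Carpinus,Larix),Bufo))))).
That clade contains 18 terminal taxa: Apis, Bufo, Carpinus, Clostridium, Klebsiella, Larix, Listeria, Musca, Oncorhynchus, Pan, Papio, Raphanus, Rattus, Saccharomyces, Sorghum, Staphylococcus, Triticum, Yersinia.

18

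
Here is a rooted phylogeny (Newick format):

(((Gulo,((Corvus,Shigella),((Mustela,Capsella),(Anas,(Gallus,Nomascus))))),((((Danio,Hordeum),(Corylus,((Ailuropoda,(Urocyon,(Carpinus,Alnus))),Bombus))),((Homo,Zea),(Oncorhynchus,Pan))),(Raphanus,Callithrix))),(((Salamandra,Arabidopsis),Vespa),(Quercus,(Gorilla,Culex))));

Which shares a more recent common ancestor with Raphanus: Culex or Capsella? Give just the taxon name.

The MRCA of Raphanus and Capsella subtends ((Gulo,((Corvus,Shigella),((Mustela,Capsella),(Anas,(Gallus,Nomascus))))),((((Danio,Hordeum),(Corylus,((Ailuropoda,(Urocyon,(Carpinus,Alnus))),Bombus))),((Homo,Zea),(Oncorhynchus,Pan))),(Raphanus,Callithrix))) (22 taxa).
The MRCA of Raphanus and Culex is the root, subtending the entire tree (28 taxa).
The first is nested inside the second, so Raphanus shares a more recent common ancestor with Capsella.

Capsella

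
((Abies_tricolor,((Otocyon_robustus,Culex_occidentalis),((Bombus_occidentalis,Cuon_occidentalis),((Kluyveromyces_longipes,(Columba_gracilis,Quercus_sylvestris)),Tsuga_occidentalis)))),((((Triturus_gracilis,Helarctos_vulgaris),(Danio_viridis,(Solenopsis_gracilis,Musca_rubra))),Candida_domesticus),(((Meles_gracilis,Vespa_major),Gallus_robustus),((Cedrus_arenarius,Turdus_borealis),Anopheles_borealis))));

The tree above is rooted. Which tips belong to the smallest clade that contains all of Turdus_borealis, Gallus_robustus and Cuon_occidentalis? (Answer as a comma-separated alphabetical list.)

Tracing Turdus_borealis: it sits inside (Cedrus_arenarius,Turdus_borealis).
Tracing Gallus_robustus: it sits inside ((Meles_gracilis,Vespa_major),Gallus_robustus).
Tracing Cuon_occidentalis: it sits inside (Bombus_occidentalis,Cuon_occidentalis).
The smallest clade enclosing all 3 is the whole tree (their MRCA is the root), so the answer is all 21 tips in alphabetical order.

Abies_tricolor, Anopheles_borealis, Bombus_occidentalis, Candida_domesticus, Cedrus_arenarius, Columba_gracilis, Culex_occidentalis, Cuon_occidentalis, Danio_viridis, Gallus_robustus, Helarctos_vulgaris, Kluyveromyces_longipes, Meles_gracilis, Musca_rubra, Otocyon_robustus, Quercus_sylvestris, Solenopsis_gracilis, Triturus_gracilis, Tsuga_occidentalis, Turdus_borealis, Vespa_major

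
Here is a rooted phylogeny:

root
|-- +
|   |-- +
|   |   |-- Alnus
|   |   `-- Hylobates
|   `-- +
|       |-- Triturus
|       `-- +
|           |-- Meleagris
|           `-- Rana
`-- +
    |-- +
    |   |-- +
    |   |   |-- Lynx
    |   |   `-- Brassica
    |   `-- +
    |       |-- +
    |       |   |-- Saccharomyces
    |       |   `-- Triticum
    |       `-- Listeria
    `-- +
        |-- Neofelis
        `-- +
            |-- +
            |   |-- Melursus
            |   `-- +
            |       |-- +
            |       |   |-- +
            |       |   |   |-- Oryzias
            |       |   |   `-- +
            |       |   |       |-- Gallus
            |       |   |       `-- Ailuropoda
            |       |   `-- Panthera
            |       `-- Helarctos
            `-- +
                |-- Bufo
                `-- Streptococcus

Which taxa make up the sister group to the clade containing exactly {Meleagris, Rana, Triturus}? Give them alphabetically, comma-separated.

The clade containing exactly {Meleagris, Rana, Triturus} attaches to the tree at the node subtending ((Alnus,Hylobates),(Triturus,(Meleagris,Rana))).
The other lineage descending from that same node — the sister group — is (Alnus,Hylobates); its 2 tips in alphabetical order are the answer.

Alnus, Hylobates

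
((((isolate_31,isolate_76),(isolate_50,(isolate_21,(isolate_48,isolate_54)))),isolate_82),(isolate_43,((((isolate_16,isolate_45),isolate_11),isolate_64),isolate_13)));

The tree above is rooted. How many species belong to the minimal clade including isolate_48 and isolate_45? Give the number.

13

The MRCA of isolate_48 and isolate_45 is the root, so the clade is the entire tree.
That clade contains 13 terminal taxa: isolate_11, isolate_13, isolate_16, isolate_21, isolate_31, isolate_43, isolate_45, isolate_48, isolate_50, isolate_54, isolate_64, isolate_76, isolate_82.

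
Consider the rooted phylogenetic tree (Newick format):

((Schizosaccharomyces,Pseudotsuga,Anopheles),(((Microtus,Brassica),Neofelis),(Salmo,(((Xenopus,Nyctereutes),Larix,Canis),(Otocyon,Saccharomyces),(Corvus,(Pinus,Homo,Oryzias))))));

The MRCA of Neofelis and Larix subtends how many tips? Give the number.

The MRCA of Neofelis and Larix is the node subtending (((Microtus,Brassica),Neofelis),(Salmo,(((Xenopus,Nyctereutes),Larix,Canis),(Otocyon,Saccharomyces),(Corvus,(Pinus,Homo,Oryzias))))).
That clade contains 14 terminal taxa: Brassica, Canis, Corvus, Homo, Larix, Microtus, Neofelis, Nyctereutes, Oryzias, Otocyon, Pinus, Saccharomyces, Salmo, Xenopus.

14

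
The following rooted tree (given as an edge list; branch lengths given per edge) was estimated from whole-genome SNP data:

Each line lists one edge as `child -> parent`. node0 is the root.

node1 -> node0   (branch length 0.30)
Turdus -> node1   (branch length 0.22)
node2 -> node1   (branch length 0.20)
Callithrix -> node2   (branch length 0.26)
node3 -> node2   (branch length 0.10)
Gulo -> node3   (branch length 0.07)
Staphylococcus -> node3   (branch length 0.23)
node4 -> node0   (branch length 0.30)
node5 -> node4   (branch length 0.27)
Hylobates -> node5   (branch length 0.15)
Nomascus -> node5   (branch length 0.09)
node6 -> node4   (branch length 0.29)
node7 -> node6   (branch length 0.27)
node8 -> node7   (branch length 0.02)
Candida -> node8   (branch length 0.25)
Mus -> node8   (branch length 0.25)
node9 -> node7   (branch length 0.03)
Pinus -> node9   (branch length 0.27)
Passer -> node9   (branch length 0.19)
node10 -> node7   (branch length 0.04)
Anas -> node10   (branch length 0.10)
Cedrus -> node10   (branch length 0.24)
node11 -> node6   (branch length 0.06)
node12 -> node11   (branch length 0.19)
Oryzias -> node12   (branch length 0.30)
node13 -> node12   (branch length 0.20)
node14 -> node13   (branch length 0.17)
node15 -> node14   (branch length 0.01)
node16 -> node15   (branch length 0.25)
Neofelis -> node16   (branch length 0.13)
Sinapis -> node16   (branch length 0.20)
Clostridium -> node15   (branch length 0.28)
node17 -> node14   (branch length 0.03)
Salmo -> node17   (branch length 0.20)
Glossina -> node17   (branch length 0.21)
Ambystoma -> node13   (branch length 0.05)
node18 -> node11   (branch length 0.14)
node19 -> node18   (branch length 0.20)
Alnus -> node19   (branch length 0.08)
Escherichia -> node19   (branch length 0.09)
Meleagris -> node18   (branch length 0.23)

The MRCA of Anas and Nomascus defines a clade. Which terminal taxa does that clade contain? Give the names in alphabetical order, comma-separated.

Tracing Anas: it sits inside (Anas,Cedrus).
Tracing Nomascus: it sits inside (Hylobates,Nomascus).
The smallest clade enclosing both is ((Hylobates,Nomascus),(((Candida,Mus),(Pinus,Passer),(Anas,Cedrus)),((Oryzias,((((Neofelis,Sinapis),Clostridium),(Salmo,Glossina)),Ambystoma)),((Alnus,Escherichia),Meleagris)))); the answer is its 18 terminal taxa in alphabetical order.

Alnus, Ambystoma, Anas, Candida, Cedrus, Clostridium, Escherichia, Glossina, Hylobates, Meleagris, Mus, Neofelis, Nomascus, Oryzias, Passer, Pinus, Salmo, Sinapis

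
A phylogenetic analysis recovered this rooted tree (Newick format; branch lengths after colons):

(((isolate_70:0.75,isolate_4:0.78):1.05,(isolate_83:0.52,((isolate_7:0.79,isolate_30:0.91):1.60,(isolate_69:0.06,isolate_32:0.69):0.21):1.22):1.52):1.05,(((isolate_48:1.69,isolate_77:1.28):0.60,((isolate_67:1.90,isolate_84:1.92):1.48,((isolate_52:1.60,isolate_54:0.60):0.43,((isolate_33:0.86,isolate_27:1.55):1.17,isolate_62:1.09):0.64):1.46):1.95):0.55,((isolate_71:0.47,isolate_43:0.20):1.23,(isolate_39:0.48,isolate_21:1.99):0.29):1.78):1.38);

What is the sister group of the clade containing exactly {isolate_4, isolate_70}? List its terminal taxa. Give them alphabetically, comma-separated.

isolate_30, isolate_32, isolate_69, isolate_7, isolate_83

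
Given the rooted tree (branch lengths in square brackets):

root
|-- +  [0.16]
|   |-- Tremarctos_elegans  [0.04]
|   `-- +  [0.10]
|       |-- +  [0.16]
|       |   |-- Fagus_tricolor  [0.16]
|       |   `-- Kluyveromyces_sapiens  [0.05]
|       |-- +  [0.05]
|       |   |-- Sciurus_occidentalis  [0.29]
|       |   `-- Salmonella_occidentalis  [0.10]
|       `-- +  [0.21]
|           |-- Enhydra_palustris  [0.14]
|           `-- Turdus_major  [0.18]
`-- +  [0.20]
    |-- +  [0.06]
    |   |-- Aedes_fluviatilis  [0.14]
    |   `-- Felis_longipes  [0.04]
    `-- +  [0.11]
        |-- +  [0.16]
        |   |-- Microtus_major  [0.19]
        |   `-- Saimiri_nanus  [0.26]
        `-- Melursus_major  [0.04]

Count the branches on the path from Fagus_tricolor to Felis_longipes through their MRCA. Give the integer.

The MRCA of Fagus_tricolor and Felis_longipes is the root of the tree.
From Fagus_tricolor up to that node: 4 branches. From Felis_longipes up to the same node: 3 branches. Total: 4 + 3 = 7.

7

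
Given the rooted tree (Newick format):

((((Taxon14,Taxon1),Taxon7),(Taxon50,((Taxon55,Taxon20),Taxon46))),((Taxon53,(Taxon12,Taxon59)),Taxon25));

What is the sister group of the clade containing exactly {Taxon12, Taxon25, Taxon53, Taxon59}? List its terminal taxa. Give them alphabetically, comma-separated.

The clade containing exactly {Taxon12, Taxon25, Taxon53, Taxon59} attaches directly to the root of the tree.
The other lineage descending from that same node — the sister group — is (((Taxon14,Taxon1),Taxon7),(Taxon50,((Taxon55,Taxon20),Taxon46))); its 7 tips in alphabetical order are the answer.

Taxon1, Taxon14, Taxon20, Taxon46, Taxon50, Taxon55, Taxon7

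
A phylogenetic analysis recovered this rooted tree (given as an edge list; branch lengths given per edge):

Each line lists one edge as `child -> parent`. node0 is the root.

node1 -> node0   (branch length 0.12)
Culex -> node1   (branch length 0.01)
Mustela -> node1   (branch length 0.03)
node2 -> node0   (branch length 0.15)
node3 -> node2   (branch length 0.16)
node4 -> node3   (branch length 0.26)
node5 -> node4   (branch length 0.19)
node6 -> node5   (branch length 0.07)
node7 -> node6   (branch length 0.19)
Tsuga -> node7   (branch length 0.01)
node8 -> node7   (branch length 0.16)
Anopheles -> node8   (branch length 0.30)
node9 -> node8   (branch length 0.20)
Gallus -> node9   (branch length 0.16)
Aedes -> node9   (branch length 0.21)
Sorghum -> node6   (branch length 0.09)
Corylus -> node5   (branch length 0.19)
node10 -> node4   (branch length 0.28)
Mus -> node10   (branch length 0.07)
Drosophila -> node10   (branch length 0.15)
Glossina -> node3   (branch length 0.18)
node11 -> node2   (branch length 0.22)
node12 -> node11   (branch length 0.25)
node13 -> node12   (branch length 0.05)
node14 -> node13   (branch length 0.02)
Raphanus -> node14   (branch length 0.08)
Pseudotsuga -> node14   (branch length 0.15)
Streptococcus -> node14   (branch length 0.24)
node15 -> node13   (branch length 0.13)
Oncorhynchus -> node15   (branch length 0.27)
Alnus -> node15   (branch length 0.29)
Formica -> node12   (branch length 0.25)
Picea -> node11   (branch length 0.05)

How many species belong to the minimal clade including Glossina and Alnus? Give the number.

The MRCA of Glossina and Alnus is the node subtending ((((((Tsuga,(Anopheles,(Gallus,Aedes))),Sorghum),Corylus),(Mus,Drosophila)),Glossina),((((Raphanus,Pseudotsuga,Streptococcus),(Oncorhynchus,Alnus)),Formica),Picea)).
That clade contains 16 terminal taxa: Aedes, Alnus, Anopheles, Corylus, Drosophila, Formica, Gallus, Glossina, Mus, Oncorhynchus, Picea, Pseudotsuga, Raphanus, Sorghum, Streptococcus, Tsuga.

16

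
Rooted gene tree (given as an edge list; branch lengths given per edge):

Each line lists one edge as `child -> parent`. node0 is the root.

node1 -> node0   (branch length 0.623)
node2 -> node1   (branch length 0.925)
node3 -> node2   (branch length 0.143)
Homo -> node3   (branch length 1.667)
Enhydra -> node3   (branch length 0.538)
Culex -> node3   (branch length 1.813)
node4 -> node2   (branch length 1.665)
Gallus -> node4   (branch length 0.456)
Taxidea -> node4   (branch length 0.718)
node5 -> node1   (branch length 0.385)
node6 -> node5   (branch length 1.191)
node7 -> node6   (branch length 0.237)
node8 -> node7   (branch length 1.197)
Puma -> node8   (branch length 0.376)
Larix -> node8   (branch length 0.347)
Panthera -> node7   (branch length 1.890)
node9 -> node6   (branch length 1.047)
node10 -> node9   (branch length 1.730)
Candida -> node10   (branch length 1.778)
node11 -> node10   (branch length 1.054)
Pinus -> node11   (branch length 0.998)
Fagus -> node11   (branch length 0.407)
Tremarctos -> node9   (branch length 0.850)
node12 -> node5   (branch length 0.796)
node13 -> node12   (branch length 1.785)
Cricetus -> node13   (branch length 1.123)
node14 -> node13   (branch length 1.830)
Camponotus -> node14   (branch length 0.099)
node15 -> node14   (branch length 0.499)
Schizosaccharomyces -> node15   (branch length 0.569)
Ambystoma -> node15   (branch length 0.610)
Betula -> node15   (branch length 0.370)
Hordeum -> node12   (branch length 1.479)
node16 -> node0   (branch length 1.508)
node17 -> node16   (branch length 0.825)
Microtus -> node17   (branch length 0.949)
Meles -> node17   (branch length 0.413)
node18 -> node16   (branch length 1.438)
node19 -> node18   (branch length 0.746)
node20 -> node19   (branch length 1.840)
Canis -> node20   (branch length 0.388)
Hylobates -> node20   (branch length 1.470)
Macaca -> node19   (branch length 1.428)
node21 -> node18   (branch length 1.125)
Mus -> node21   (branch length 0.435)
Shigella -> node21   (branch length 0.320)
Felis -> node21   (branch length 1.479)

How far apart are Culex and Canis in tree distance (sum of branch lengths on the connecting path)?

The path runs Culex → … → MRCA → … → Canis; the MRCA is the root of the tree.
Branch lengths along that path: 1.813 + 0.143 + 0.925 + 0.623 + 1.508 + 1.438 + 0.746 + 1.840 + 0.388 = 9.424.

9.424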